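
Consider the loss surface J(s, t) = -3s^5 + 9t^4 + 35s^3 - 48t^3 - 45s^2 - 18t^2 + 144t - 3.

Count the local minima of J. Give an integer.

J separates as a function of s plus a function of t, so ∇J=0 decouples.
∂J/∂s = -15s(s - 2)(s - 1)(s + 3) = 0 at s ∈ {-3, 0, 1, 2}; ∂J/∂t = 36(t - 4)(t - 1)(t + 1) = 0 at t ∈ {-1, 1, 4}.
The Hessian is diagonal: diag(J_ss, J_tt). Second derivatives: J_ss(-3)=900, J_ss(0)=-90, J_ss(1)=60, J_ss(2)=-150; J_tt(-1)=360, J_tt(1)=-216, J_tt(4)=540.
Local minima occur where both diagonal entries positive: (-3, -1), (-3, 4), (1, -1), (1, 4). Count: 4.

4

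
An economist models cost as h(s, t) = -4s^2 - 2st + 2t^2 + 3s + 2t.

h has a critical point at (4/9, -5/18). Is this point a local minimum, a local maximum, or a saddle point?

The Hessian of h is constant: H = [[-8, -2], [-2, 4]].
det(H) = (-8)·4 − (-2)² = -36.
Since det(H) < 0, H is indefinite and the critical point is a saddle point.

saddle point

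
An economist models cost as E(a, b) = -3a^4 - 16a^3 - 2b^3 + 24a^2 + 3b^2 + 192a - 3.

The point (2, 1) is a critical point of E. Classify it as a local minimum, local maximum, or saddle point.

The mixed partial ∂²E/∂a∂b is 0, so the Hessian at any point is diag(E_aa, E_bb) = diag(12(-3a^2 - 8a + 4), 6(-2b + 1)).
At (2, 1): H = diag(-288, -6).
Both eigenvalues are negative, so H is negative definite: a local maximum.

local maximum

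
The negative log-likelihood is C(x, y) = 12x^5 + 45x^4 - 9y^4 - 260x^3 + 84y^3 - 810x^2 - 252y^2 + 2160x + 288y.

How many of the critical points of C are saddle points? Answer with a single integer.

6

C separates as a function of x plus a function of y, so ∇C=0 decouples.
∂C/∂x = 60(x - 3)(x - 1)(x + 3)(x + 4) = 0 at x ∈ {-4, -3, 1, 3}; ∂C/∂y = -36(y - 4)(y - 2)(y - 1) = 0 at y ∈ {1, 2, 4}.
The Hessian is diagonal: diag(C_xx, C_yy). Second derivatives: C_xx(-4)=-2100, C_xx(-3)=1440, C_xx(1)=-2400, C_xx(3)=5040; C_yy(1)=-108, C_yy(2)=72, C_yy(4)=-216.
Saddle points occur where the two diagonal entries have opposite signs: (-4, 2), (-3, 1), (-3, 4), (1, 2), (3, 1), (3, 4). Count: 6.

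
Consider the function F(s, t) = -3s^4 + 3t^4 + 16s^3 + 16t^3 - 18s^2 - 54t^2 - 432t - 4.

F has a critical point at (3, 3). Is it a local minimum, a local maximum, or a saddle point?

The mixed partial ∂²F/∂s∂t is 0, so the Hessian at any point is diag(F_ss, F_tt) = diag(12(-3s^2 + 8s - 3), 12(3t^2 + 8t - 9)).
At (3, 3): H = diag(-72, 504).
The eigenvalues have opposite signs, so H is indefinite: a saddle point.

saddle point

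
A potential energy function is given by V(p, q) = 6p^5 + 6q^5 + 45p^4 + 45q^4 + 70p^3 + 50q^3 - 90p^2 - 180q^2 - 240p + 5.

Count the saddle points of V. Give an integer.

V separates as a function of p plus a function of q, so ∇V=0 decouples.
∂V/∂p = 30(p - 1)(p + 1)(p + 2)(p + 4) = 0 at p ∈ {-4, -2, -1, 1}; ∂V/∂q = 30q(q - 1)(q + 3)(q + 4) = 0 at q ∈ {-4, -3, 0, 1}.
The Hessian is diagonal: diag(V_pp, V_qq). Second derivatives: V_pp(-4)=-900, V_pp(-2)=180, V_pp(-1)=-180, V_pp(1)=900; V_qq(-4)=-600, V_qq(-3)=360, V_qq(0)=-360, V_qq(1)=600.
Saddle points occur where the two diagonal entries have opposite signs: (-4, -3), (-4, 1), (-2, -4), (-2, 0), (-1, -3), (-1, 1), (1, -4), (1, 0). Count: 8.

8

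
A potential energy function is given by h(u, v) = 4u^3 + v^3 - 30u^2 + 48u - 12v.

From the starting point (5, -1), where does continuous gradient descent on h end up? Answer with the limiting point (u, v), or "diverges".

h is separable, so gradient descent decouples: u follows -∂h/∂u, v follows -∂h/∂v.
∂h/∂u = 12(u - 4)(u - 1); at u=5 this is 48, so u decreases.
∂h/∂v = 3(v - 2)(v + 2); at v=-1 this is -9, so v increases.
u converges to its nearest critical value 4 (a local min of the u-part); v converges to 2. The iterate converges to (4, 2).

(4, 2)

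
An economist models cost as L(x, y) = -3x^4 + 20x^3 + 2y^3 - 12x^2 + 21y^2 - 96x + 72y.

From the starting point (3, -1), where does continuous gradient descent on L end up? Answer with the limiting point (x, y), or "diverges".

(2, -3)

L is separable, so gradient descent decouples: x follows -∂L/∂x, y follows -∂L/∂y.
∂L/∂x = -12(x - 4)(x - 2)(x + 1); at x=3 this is 48, so x decreases.
∂L/∂y = 6(y + 3)(y + 4); at y=-1 this is 36, so y decreases.
x converges to its nearest critical value 2 (a local min of the x-part); y converges to -3. The iterate converges to (2, -3).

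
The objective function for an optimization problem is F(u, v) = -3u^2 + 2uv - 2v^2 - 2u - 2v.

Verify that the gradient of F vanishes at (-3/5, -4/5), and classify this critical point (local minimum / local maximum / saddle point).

∇F = (-6u + 2v - 2, 2u - 4v - 2); substituting (-3/5, -4/5) gives ∇F = (0, 0), so (-3/5, -4/5) is indeed a critical point.
The Hessian of F is constant: H = [[-6, 2], [2, -4]].
det(H) = (-6)·(-4) − 2² = 20.
det(H) > 0 and tr(H) = -10 < 0, so H is negative definite and the point is a local maximum.

local maximum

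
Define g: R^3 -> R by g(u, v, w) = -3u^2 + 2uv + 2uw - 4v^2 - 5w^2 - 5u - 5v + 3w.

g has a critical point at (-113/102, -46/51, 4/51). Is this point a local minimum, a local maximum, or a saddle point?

The Hessian is constant: H = [[-6, 2, 2], [2, -8, 0], [2, 0, -10]].
Leading principal minors: Δ₁ = -6, Δ₂ = 44, Δ₃ = -408.
The minors alternate sign starting negative (−, +, −), so H is negative definite: a local maximum.

local maximum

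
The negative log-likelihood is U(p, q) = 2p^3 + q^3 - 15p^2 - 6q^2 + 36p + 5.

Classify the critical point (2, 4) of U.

saddle point

The mixed partial ∂²U/∂p∂q is 0, so the Hessian at any point is diag(U_pp, U_qq) = diag(6(2p - 5), 6(q - 2)).
At (2, 4): H = diag(-6, 12).
The eigenvalues have opposite signs, so H is indefinite: a saddle point.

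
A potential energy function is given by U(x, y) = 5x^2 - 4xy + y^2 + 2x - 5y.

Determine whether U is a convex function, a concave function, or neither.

U is quadratic, so its Hessian is the constant matrix H = [[10, -4], [-4, 2]].
det(H) = 4, tr(H) = 12.
det(H) > 0 and tr(H) > 0, so H is positive definite everywhere: convex.

convex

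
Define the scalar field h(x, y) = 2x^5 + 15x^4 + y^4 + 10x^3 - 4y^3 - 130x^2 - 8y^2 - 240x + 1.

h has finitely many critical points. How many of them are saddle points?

6

h separates as a function of x plus a function of y, so ∇h=0 decouples.
∂h/∂x = 10(x - 2)(x + 1)(x + 3)(x + 4) = 0 at x ∈ {-4, -3, -1, 2}; ∂h/∂y = 4y(y - 4)(y + 1) = 0 at y ∈ {-1, 0, 4}.
The Hessian is diagonal: diag(h_xx, h_yy). Second derivatives: h_xx(-4)=-180, h_xx(-3)=100, h_xx(-1)=-180, h_xx(2)=900; h_yy(-1)=20, h_yy(0)=-16, h_yy(4)=80.
Saddle points occur where the two diagonal entries have opposite signs: (-4, -1), (-4, 4), (-3, 0), (-1, -1), (-1, 4), (2, 0). Count: 6.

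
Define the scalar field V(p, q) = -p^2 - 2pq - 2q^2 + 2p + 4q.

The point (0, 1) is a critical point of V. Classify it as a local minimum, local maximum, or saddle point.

local maximum

The Hessian of V is constant: H = [[-2, -2], [-2, -4]].
det(H) = (-2)·(-4) − (-2)² = 4.
det(H) > 0 and tr(H) = -6 < 0, so H is negative definite and the point is a local maximum.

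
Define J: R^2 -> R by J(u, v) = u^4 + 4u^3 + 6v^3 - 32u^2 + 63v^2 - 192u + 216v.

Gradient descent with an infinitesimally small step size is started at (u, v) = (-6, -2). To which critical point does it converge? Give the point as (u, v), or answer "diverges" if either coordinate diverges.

J is separable, so gradient descent decouples: u follows -∂J/∂u, v follows -∂J/∂v.
∂J/∂u = 4(u - 4)(u + 3)(u + 4); at u=-6 this is -240, so u increases.
∂J/∂v = 18(v + 3)(v + 4); at v=-2 this is 36, so v decreases.
u converges to its nearest critical value -4 (a local min of the u-part); v converges to -3. The iterate converges to (-4, -3).

(-4, -3)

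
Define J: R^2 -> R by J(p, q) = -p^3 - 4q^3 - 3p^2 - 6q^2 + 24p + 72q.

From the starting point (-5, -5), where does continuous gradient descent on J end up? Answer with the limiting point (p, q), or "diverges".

(-4, -3)

J is separable, so gradient descent decouples: p follows -∂J/∂p, q follows -∂J/∂q.
∂J/∂p = -3(p - 2)(p + 4); at p=-5 this is -21, so p increases.
∂J/∂q = -12(q - 2)(q + 3); at q=-5 this is -168, so q increases.
p converges to its nearest critical value -4 (a local min of the p-part); q converges to -3. The iterate converges to (-4, -3).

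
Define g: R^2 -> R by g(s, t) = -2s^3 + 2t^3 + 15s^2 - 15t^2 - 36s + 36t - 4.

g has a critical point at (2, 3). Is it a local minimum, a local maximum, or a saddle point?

The mixed partial ∂²g/∂s∂t is 0, so the Hessian at any point is diag(g_ss, g_tt) = diag(6(-2s + 5), 6(2t - 5)).
At (2, 3): H = diag(6, 6).
Both eigenvalues are positive, so H is positive definite: a local minimum.

local minimum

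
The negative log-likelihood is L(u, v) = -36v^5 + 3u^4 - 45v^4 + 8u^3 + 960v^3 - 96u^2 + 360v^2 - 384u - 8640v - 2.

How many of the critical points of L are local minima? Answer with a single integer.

L separates as a function of u plus a function of v, so ∇L=0 decouples.
∂L/∂u = 12(u - 4)(u + 2)(u + 4) = 0 at u ∈ {-4, -2, 4}; ∂L/∂v = -180(v - 3)(v - 2)(v + 2)(v + 4) = 0 at v ∈ {-4, -2, 2, 3}.
The Hessian is diagonal: diag(L_uu, L_vv). Second derivatives: L_uu(-4)=192, L_uu(-2)=-144, L_uu(4)=576; L_vv(-4)=15120, L_vv(-2)=-7200, L_vv(2)=4320, L_vv(3)=-6300.
Local minima occur where both diagonal entries positive: (-4, -4), (-4, 2), (4, -4), (4, 2). Count: 4.

4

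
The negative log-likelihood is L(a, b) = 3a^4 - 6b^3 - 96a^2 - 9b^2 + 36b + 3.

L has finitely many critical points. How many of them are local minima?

2

L separates as a function of a plus a function of b, so ∇L=0 decouples.
∂L/∂a = 12a(a - 4)(a + 4) = 0 at a ∈ {-4, 0, 4}; ∂L/∂b = -18(b - 1)(b + 2) = 0 at b ∈ {-2, 1}.
The Hessian is diagonal: diag(L_aa, L_bb). Second derivatives: L_aa(-4)=384, L_aa(0)=-192, L_aa(4)=384; L_bb(-2)=54, L_bb(1)=-54.
Local minima occur where both diagonal entries positive: (-4, -2), (4, -2). Count: 2.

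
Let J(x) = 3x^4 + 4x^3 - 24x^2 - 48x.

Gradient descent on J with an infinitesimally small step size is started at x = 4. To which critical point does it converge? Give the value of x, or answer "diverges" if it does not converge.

2

J'(x) = 12(x - 2)(x + 1)(x + 2), so J'(4) = 720.
Gradient descent moves in the -J' direction, i.e. x is decreasing.
The nearest critical point in that direction is x = 2, where J'' = 144 > 0 (a local minimum). The iterate converges there.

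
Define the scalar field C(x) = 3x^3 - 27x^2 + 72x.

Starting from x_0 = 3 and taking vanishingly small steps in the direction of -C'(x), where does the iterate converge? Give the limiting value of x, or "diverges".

C'(x) = 9(x - 4)(x - 2), so C'(3) = -9.
Gradient descent moves in the -C' direction, i.e. x is increasing.
The nearest critical point in that direction is x = 4, where C'' = 18 > 0 (a local minimum). The iterate converges there.

4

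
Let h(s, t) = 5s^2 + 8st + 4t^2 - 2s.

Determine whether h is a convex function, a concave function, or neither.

h is quadratic, so its Hessian is the constant matrix H = [[10, 8], [8, 8]].
det(H) = 16, tr(H) = 18.
det(H) > 0 and tr(H) > 0, so H is positive definite everywhere: convex.

convex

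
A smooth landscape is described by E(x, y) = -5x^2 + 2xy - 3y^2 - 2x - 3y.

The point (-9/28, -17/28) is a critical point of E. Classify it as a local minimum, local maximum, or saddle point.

local maximum

The Hessian of E is constant: H = [[-10, 2], [2, -6]].
det(H) = (-10)·(-6) − 2² = 56.
det(H) > 0 and tr(H) = -16 < 0, so H is negative definite and the point is a local maximum.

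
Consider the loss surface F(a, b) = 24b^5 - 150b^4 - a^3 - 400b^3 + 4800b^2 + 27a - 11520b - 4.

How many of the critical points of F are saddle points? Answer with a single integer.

4

F separates as a function of a plus a function of b, so ∇F=0 decouples.
∂F/∂a = -3(a - 3)(a + 3) = 0 at a ∈ {-3, 3}; ∂F/∂b = 120(b - 4)(b - 3)(b - 2)(b + 4) = 0 at b ∈ {-4, 2, 3, 4}.
The Hessian is diagonal: diag(F_aa, F_bb). Second derivatives: F_aa(-3)=18, F_aa(3)=-18; F_bb(-4)=-40320, F_bb(2)=1440, F_bb(3)=-840, F_bb(4)=1920.
Saddle points occur where the two diagonal entries have opposite signs: (-3, -4), (-3, 3), (3, 2), (3, 4). Count: 4.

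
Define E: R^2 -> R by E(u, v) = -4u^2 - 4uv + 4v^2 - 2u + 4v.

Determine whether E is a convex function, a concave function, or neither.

neither

E is quadratic, so its Hessian is the constant matrix H = [[-8, -4], [-4, 8]].
det(H) = -80, tr(H) = 0.
det(H) < 0, so H is indefinite: neither convex nor concave.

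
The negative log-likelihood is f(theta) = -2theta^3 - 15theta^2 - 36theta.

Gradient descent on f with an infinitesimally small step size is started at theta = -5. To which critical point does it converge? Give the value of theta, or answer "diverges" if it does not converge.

f'(theta) = -6(theta + 2)(theta + 3), so f'(-5) = -36.
Gradient descent moves in the -f' direction, i.e. theta is increasing.
The nearest critical point in that direction is theta = -3, where f'' = 6 > 0 (a local minimum). The iterate converges there.

-3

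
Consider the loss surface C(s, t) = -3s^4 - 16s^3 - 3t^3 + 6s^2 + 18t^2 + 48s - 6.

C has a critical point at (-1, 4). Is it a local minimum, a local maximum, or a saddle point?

saddle point

The mixed partial ∂²C/∂s∂t is 0, so the Hessian at any point is diag(C_ss, C_tt) = diag(12(-3s^2 - 8s + 1), 18(-t + 2)).
At (-1, 4): H = diag(72, -36).
The eigenvalues have opposite signs, so H is indefinite: a saddle point.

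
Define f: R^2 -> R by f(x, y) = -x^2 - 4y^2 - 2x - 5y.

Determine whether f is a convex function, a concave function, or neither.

concave

f is quadratic, so its Hessian is the constant matrix H = [[-2, 0], [0, -8]].
det(H) = 16, tr(H) = -10.
det(H) > 0 and tr(H) < 0, so H is negative definite everywhere: concave.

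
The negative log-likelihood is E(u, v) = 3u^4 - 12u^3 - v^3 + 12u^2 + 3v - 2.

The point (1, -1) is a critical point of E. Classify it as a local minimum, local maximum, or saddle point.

saddle point

The mixed partial ∂²E/∂u∂v is 0, so the Hessian at any point is diag(E_uu, E_vv) = diag(12(3u^2 - 6u + 2), -6v).
At (1, -1): H = diag(-12, 6).
The eigenvalues have opposite signs, so H is indefinite: a saddle point.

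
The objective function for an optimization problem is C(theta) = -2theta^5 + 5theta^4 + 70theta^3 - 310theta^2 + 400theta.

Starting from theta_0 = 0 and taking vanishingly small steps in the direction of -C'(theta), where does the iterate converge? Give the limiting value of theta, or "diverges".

C'(theta) = -10(theta - 4)(theta - 2)(theta - 1)(theta + 5), so C'(0) = 400.
Gradient descent moves in the -C' direction, i.e. theta is decreasing.
The nearest critical point in that direction is theta = -5, where C'' = 3780 > 0 (a local minimum). The iterate converges there.

-5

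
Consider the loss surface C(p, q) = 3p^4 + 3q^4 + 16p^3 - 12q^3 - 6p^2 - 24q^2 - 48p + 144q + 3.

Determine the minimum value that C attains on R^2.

-397

C(p,q) separates as A(p) + B(q) + 3, so its minimum is min A + min B + 3.
A'(p) = 12(p - 1)(p + 1)(p + 4) vanishes at p ∈ {-4, -1, 1}; B'(q) = 12(q - 3)(q - 2)(q + 2) vanishes at q ∈ {-2, 2, 3}.
Local minima of A (where A''>0): A(-4)=-160, A(1)=-35. Local minima of B: B(-2)=-240, B(3)=135.
So the global minimum of C is A(-4) + B(-2) + 3 = -160 − 240 + 3 = -397, attained at (-4, -2).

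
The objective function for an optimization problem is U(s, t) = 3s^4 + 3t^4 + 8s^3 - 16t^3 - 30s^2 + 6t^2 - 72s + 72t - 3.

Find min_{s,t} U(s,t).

U(s,t) separates as P(s) + Q(t) − 3, so its minimum is min P + min Q − 3.
P'(s) = 12(s - 2)(s + 1)(s + 3) vanishes at s ∈ {-3, -1, 2}; Q'(t) = 12(t - 3)(t - 2)(t + 1) vanishes at t ∈ {-1, 2, 3}.
Local minima of P (where P''>0): P(-3)=-27, P(2)=-152. Local minima of Q: Q(-1)=-47, Q(3)=81.
So the global minimum of U is P(2) + Q(-1) − 3 = -152 − 47 − 3 = -202, attained at (2, -1).

-202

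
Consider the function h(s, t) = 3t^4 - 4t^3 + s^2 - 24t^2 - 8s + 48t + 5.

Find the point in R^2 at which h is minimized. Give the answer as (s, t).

(4, -2)

h(s,t) separates as P(s) + Q(t) + 5, so its minimum is min P + min Q + 5.
P'(s) = 2s - 8 vanishes at s ∈ {4}; Q'(t) = 12(t - 2)(t - 1)(t + 2) vanishes at t ∈ {-2, 1, 2}.
Local minima of P (where P''>0): P(4)=-16. Local minima of Q: Q(-2)=-112, Q(2)=16.
So the global minimum of h is P(4) + Q(-2) + 5 = -16 − 112 + 5 = -123, attained at (4, -2).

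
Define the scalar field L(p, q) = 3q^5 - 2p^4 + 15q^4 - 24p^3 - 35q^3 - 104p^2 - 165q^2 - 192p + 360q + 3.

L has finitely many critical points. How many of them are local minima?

L separates as a function of p plus a function of q, so ∇L=0 decouples.
∂L/∂p = -8(p + 2)(p + 3)(p + 4) = 0 at p ∈ {-4, -3, -2}; ∂L/∂q = 15(q - 2)(q - 1)(q + 3)(q + 4) = 0 at q ∈ {-4, -3, 1, 2}.
The Hessian is diagonal: diag(L_pp, L_qq). Second derivatives: L_pp(-4)=-16, L_pp(-3)=8, L_pp(-2)=-16; L_qq(-4)=-450, L_qq(-3)=300, L_qq(1)=-300, L_qq(2)=450.
Local minima occur where both diagonal entries positive: (-3, -3), (-3, 2). Count: 2.

2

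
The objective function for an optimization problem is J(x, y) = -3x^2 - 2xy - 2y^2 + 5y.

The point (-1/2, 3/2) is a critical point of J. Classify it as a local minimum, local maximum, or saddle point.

The Hessian of J is constant: H = [[-6, -2], [-2, -4]].
det(H) = (-6)·(-4) − (-2)² = 20.
det(H) > 0 and tr(H) = -10 < 0, so H is negative definite and the point is a local maximum.

local maximum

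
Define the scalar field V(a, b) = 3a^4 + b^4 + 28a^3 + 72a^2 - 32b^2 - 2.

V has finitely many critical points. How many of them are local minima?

V separates as a function of a plus a function of b, so ∇V=0 decouples.
∂V/∂a = 12a(a + 3)(a + 4) = 0 at a ∈ {-4, -3, 0}; ∂V/∂b = 4b(b - 4)(b + 4) = 0 at b ∈ {-4, 0, 4}.
The Hessian is diagonal: diag(V_aa, V_bb). Second derivatives: V_aa(-4)=48, V_aa(-3)=-36, V_aa(0)=144; V_bb(-4)=128, V_bb(0)=-64, V_bb(4)=128.
Local minima occur where both diagonal entries positive: (-4, -4), (-4, 4), (0, -4), (0, 4). Count: 4.

4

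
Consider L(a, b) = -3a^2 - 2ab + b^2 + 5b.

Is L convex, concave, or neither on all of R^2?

neither

L is quadratic, so its Hessian is the constant matrix H = [[-6, -2], [-2, 2]].
det(H) = -16, tr(H) = -4.
det(H) < 0, so H is indefinite: neither convex nor concave.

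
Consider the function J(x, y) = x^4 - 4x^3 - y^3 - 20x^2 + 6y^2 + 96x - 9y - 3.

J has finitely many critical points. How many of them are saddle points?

J separates as a function of x plus a function of y, so ∇J=0 decouples.
∂J/∂x = 4(x - 4)(x - 2)(x + 3) = 0 at x ∈ {-3, 2, 4}; ∂J/∂y = -3(y - 3)(y - 1) = 0 at y ∈ {1, 3}.
The Hessian is diagonal: diag(J_xx, J_yy). Second derivatives: J_xx(-3)=140, J_xx(2)=-40, J_xx(4)=56; J_yy(1)=6, J_yy(3)=-6.
Saddle points occur where the two diagonal entries have opposite signs: (-3, 3), (2, 1), (4, 3). Count: 3.

3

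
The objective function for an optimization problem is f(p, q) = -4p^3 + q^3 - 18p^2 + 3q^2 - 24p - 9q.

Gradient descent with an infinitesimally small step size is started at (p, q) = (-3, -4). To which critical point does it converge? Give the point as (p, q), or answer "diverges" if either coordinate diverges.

diverges

f is separable, so gradient descent decouples: p follows -∂f/∂p, q follows -∂f/∂q.
∂f/∂p = -12(p + 1)(p + 2); at p=-3 this is -24, so p increases.
∂f/∂q = 3(q - 1)(q + 3); at q=-4 this is 15, so q decreases.
The q-coordinate has no critical point in that direction and runs off to infinity.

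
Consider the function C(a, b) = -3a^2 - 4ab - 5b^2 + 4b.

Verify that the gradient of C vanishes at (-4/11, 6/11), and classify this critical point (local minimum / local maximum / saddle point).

local maximum

∇C = (-6a - 4b, -4a - 10b + 4); substituting (-4/11, 6/11) gives ∇C = (0, 0), so (-4/11, 6/11) is indeed a critical point.
The Hessian of C is constant: H = [[-6, -4], [-4, -10]].
det(H) = (-6)·(-10) − (-4)² = 44.
det(H) > 0 and tr(H) = -16 < 0, so H is negative definite and the point is a local maximum.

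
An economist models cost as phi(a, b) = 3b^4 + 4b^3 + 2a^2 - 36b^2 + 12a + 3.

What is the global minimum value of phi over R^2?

phi(a,b) separates as P(a) + Q(b) + 3, so its minimum is min P + min Q + 3.
P'(a) = 4a + 12 vanishes at a ∈ {-3}; Q'(b) = 12b(b - 2)(b + 3) vanishes at b ∈ {-3, 0, 2}.
Local minima of P (where P''>0): P(-3)=-18. Local minima of Q: Q(-3)=-189, Q(2)=-64.
So the global minimum of phi is P(-3) + Q(-3) + 3 = -18 − 189 + 3 = -204, attained at (-3, -3).

-204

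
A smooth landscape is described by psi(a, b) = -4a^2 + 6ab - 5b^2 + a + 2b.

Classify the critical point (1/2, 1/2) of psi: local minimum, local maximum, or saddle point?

The Hessian of psi is constant: H = [[-8, 6], [6, -10]].
det(H) = (-8)·(-10) − 6² = 44.
det(H) > 0 and tr(H) = -18 < 0, so H is negative definite and the point is a local maximum.

local maximum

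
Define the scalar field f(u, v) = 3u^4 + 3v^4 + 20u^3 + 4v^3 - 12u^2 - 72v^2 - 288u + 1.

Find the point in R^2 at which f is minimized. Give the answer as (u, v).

f(u,v) separates as P(u) + Q(v) + 1, so its minimum is min P + min Q + 1.
P'(u) = 12(u - 2)(u + 3)(u + 4) vanishes at u ∈ {-4, -3, 2}; Q'(v) = 12v(v - 3)(v + 4) vanishes at v ∈ {-4, 0, 3}.
Local minima of P (where P''>0): P(-4)=448, P(2)=-416. Local minima of Q: Q(-4)=-640, Q(3)=-297.
So the global minimum of f is P(2) + Q(-4) + 1 = -416 − 640 + 1 = -1055, attained at (2, -4).

(2, -4)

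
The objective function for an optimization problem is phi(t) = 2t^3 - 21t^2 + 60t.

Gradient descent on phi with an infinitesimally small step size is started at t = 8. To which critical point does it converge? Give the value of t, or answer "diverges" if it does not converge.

phi'(t) = 6(t - 5)(t - 2), so phi'(8) = 108.
Gradient descent moves in the -phi' direction, i.e. t is decreasing.
The nearest critical point in that direction is t = 5, where phi'' = 18 > 0 (a local minimum). The iterate converges there.

5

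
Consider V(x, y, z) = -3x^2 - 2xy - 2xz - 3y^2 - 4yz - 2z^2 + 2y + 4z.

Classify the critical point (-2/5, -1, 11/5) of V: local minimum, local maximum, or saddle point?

The Hessian is constant: H = [[-6, -2, -2], [-2, -6, -4], [-2, -4, -4]].
Leading principal minors: Δ₁ = -6, Δ₂ = 32, Δ₃ = -40.
The minors alternate sign starting negative (−, +, −), so H is negative definite: a local maximum.

local maximum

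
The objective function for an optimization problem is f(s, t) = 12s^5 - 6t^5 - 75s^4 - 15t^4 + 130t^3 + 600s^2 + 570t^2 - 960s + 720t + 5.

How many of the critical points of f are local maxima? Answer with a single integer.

4

f separates as a function of s plus a function of t, so ∇f=0 decouples.
∂f/∂s = 60(s - 4)(s - 2)(s - 1)(s + 2) = 0 at s ∈ {-2, 1, 2, 4}; ∂f/∂t = -30(t - 4)(t + 1)(t + 2)(t + 3) = 0 at t ∈ {-3, -2, -1, 4}.
The Hessian is diagonal: diag(f_ss, f_tt). Second derivatives: f_ss(-2)=-4320, f_ss(1)=540, f_ss(2)=-480, f_ss(4)=2160; f_tt(-3)=420, f_tt(-2)=-180, f_tt(-1)=300, f_tt(4)=-6300.
Local maxima occur where both diagonal entries negative: (-2, -2), (-2, 4), (2, -2), (2, 4). Count: 4.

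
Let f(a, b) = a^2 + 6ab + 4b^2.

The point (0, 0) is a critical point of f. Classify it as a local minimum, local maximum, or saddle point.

The Hessian of f is constant: H = [[2, 6], [6, 8]].
det(H) = 2·8 − 6² = -20.
Since det(H) < 0, H is indefinite and the critical point is a saddle point.

saddle point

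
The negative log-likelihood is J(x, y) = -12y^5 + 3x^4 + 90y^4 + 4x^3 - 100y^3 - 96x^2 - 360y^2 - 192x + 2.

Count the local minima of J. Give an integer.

4

J separates as a function of x plus a function of y, so ∇J=0 decouples.
∂J/∂x = 12(x - 4)(x + 1)(x + 4) = 0 at x ∈ {-4, -1, 4}; ∂J/∂y = -60y(y - 4)(y - 3)(y + 1) = 0 at y ∈ {-1, 0, 3, 4}.
The Hessian is diagonal: diag(J_xx, J_yy). Second derivatives: J_xx(-4)=288, J_xx(-1)=-180, J_xx(4)=480; J_yy(-1)=1200, J_yy(0)=-720, J_yy(3)=720, J_yy(4)=-1200.
Local minima occur where both diagonal entries positive: (-4, -1), (-4, 3), (4, -1), (4, 3). Count: 4.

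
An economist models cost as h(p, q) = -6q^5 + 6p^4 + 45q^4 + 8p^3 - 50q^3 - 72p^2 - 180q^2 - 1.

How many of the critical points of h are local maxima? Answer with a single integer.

2

h separates as a function of p plus a function of q, so ∇h=0 decouples.
∂h/∂p = 24p(p - 2)(p + 3) = 0 at p ∈ {-3, 0, 2}; ∂h/∂q = -30q(q - 4)(q - 3)(q + 1) = 0 at q ∈ {-1, 0, 3, 4}.
The Hessian is diagonal: diag(h_pp, h_qq). Second derivatives: h_pp(-3)=360, h_pp(0)=-144, h_pp(2)=240; h_qq(-1)=600, h_qq(0)=-360, h_qq(3)=360, h_qq(4)=-600.
Local maxima occur where both diagonal entries negative: (0, 0), (0, 4). Count: 2.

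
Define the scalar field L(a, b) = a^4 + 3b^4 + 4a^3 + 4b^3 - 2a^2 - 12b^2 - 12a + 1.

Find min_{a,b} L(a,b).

L(a,b) separates as P(a) + Q(b) + 1, so its minimum is min P + min Q + 1.
P'(a) = 4(a - 1)(a + 1)(a + 3) vanishes at a ∈ {-3, -1, 1}; Q'(b) = 12b(b - 1)(b + 2) vanishes at b ∈ {-2, 0, 1}.
Local minima of P (where P''>0): P(-3)=-9, P(1)=-9. Local minima of Q: Q(-2)=-32, Q(1)=-5.
So the global minimum of L is P(-3) + Q(-2) + 1 = -9 − 32 + 1 = -40, attained at (-3, -2).

-40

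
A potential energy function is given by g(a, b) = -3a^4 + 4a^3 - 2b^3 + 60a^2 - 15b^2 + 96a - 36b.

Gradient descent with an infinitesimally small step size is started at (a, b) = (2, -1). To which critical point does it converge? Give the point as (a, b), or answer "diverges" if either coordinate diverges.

g is separable, so gradient descent decouples: a follows -∂g/∂a, b follows -∂g/∂b.
∂g/∂a = -12(a - 4)(a + 1)(a + 2); at a=2 this is 288, so a decreases.
∂g/∂b = -6(b + 2)(b + 3); at b=-1 this is -12, so b increases.
The b-coordinate has no critical point in that direction and runs off to infinity.

diverges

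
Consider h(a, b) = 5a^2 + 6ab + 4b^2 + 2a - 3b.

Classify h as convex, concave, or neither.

convex

h is quadratic, so its Hessian is the constant matrix H = [[10, 6], [6, 8]].
det(H) = 44, tr(H) = 18.
det(H) > 0 and tr(H) > 0, so H is positive definite everywhere: convex.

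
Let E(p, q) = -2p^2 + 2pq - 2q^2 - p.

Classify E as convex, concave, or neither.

concave

E is quadratic, so its Hessian is the constant matrix H = [[-4, 2], [2, -4]].
det(H) = 12, tr(H) = -8.
det(H) > 0 and tr(H) < 0, so H is negative definite everywhere: concave.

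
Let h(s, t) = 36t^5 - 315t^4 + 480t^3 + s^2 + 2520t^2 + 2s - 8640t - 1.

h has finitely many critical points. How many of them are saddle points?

2

h separates as a function of s plus a function of t, so ∇h=0 decouples.
∂h/∂s = 2(s + 1) = 0 at s ∈ {-1}; ∂h/∂t = 180(t - 4)(t - 3)(t - 2)(t + 2) = 0 at t ∈ {-2, 2, 3, 4}.
The Hessian is diagonal: diag(h_ss, h_tt). Second derivatives: h_ss(-1)=2; h_tt(-2)=-21600, h_tt(2)=1440, h_tt(3)=-900, h_tt(4)=2160.
Saddle points occur where the two diagonal entries have opposite signs: (-1, -2), (-1, 3). Count: 2.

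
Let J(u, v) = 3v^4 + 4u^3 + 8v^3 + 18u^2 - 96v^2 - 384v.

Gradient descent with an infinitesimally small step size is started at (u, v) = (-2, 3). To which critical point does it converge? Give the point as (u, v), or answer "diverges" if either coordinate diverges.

J is separable, so gradient descent decouples: u follows -∂J/∂u, v follows -∂J/∂v.
∂J/∂u = 12u(u + 3); at u=-2 this is -24, so u increases.
∂J/∂v = 12(v - 4)(v + 2)(v + 4); at v=3 this is -420, so v increases.
u converges to its nearest critical value 0 (a local min of the u-part); v converges to 4. The iterate converges to (0, 4).

(0, 4)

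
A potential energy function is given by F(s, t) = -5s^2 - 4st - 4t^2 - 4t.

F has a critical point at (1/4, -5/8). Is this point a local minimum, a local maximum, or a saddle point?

local maximum

The Hessian of F is constant: H = [[-10, -4], [-4, -8]].
det(H) = (-10)·(-8) − (-4)² = 64.
det(H) > 0 and tr(H) = -18 < 0, so H is negative definite and the point is a local maximum.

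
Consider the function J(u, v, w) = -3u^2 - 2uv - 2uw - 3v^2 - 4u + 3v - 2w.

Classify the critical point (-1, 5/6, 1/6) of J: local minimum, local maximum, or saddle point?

saddle point

The Hessian is constant: H = [[-6, -2, -2], [-2, -6, 0], [-2, 0, 0]].
Leading principal minors: Δ₁ = -6, Δ₂ = 32, Δ₃ = 24.
The minors fit neither the all-positive nor the alternating-sign pattern, so H is indefinite: a saddle point.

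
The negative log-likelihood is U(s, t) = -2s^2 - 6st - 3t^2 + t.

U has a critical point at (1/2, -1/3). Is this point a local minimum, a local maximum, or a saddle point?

The Hessian of U is constant: H = [[-4, -6], [-6, -6]].
det(H) = (-4)·(-6) − (-6)² = -12.
Since det(H) < 0, H is indefinite and the critical point is a saddle point.

saddle point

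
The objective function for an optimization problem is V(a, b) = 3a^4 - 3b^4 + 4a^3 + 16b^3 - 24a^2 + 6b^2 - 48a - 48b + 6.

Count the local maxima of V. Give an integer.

V separates as a function of a plus a function of b, so ∇V=0 decouples.
∂V/∂a = 12(a - 2)(a + 1)(a + 2) = 0 at a ∈ {-2, -1, 2}; ∂V/∂b = -12(b - 4)(b - 1)(b + 1) = 0 at b ∈ {-1, 1, 4}.
The Hessian is diagonal: diag(V_aa, V_bb). Second derivatives: V_aa(-2)=48, V_aa(-1)=-36, V_aa(2)=144; V_bb(-1)=-120, V_bb(1)=72, V_bb(4)=-180.
Local maxima occur where both diagonal entries negative: (-1, -1), (-1, 4). Count: 2.

2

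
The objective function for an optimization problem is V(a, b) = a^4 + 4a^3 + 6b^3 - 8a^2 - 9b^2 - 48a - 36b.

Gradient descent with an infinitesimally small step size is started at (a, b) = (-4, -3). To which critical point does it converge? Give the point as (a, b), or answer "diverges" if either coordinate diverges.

diverges

V is separable, so gradient descent decouples: a follows -∂V/∂a, b follows -∂V/∂b.
∂V/∂a = 4(a - 2)(a + 2)(a + 3); at a=-4 this is -48, so a increases.
∂V/∂b = 18(b - 2)(b + 1); at b=-3 this is 180, so b decreases.
The b-coordinate has no critical point in that direction and runs off to infinity.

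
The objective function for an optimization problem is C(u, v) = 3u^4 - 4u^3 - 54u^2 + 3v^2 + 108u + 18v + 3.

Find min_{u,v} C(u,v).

-483

C(u,v) separates as P(u) + Q(v) + 3, so its minimum is min P + min Q + 3.
P'(u) = 12(u - 3)(u - 1)(u + 3) vanishes at u ∈ {-3, 1, 3}; Q'(v) = 6v + 18 vanishes at v ∈ {-3}.
Local minima of P (where P''>0): P(-3)=-459, P(3)=-27. Local minima of Q: Q(-3)=-27.
So the global minimum of C is P(-3) + Q(-3) + 3 = -459 − 27 + 3 = -483, attained at (-3, -3).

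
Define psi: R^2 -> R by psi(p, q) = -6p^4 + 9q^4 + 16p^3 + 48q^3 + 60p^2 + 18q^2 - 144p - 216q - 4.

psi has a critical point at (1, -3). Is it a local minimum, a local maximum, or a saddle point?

local minimum

The mixed partial ∂²psi/∂p∂q is 0, so the Hessian at any point is diag(psi_pp, psi_qq) = diag(24(-3p^2 + 4p + 5), 36(3q^2 + 8q + 1)).
At (1, -3): H = diag(144, 144).
Both eigenvalues are positive, so H is positive definite: a local minimum.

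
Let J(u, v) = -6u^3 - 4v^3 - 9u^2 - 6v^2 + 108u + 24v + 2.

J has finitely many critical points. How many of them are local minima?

J separates as a function of u plus a function of v, so ∇J=0 decouples.
∂J/∂u = -18(u - 2)(u + 3) = 0 at u ∈ {-3, 2}; ∂J/∂v = -12(v - 1)(v + 2) = 0 at v ∈ {-2, 1}.
The Hessian is diagonal: diag(J_uu, J_vv). Second derivatives: J_uu(-3)=90, J_uu(2)=-90; J_vv(-2)=36, J_vv(1)=-36.
Local minima occur where both diagonal entries positive: (-3, -2). Count: 1.

1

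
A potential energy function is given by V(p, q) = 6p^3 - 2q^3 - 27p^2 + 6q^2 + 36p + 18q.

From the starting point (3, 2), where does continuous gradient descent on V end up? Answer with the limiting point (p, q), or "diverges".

(2, -1)

V is separable, so gradient descent decouples: p follows -∂V/∂p, q follows -∂V/∂q.
∂V/∂p = 18(p - 2)(p - 1); at p=3 this is 36, so p decreases.
∂V/∂q = -6(q - 3)(q + 1); at q=2 this is 18, so q decreases.
p converges to its nearest critical value 2 (a local min of the p-part); q converges to -1. The iterate converges to (2, -1).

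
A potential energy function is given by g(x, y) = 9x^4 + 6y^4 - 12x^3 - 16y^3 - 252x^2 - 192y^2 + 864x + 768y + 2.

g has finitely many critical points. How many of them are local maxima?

g separates as a function of x plus a function of y, so ∇g=0 decouples.
∂g/∂x = 36(x - 3)(x - 2)(x + 4) = 0 at x ∈ {-4, 2, 3}; ∂g/∂y = 24(y - 4)(y - 2)(y + 4) = 0 at y ∈ {-4, 2, 4}.
The Hessian is diagonal: diag(g_xx, g_yy). Second derivatives: g_xx(-4)=1512, g_xx(2)=-216, g_xx(3)=252; g_yy(-4)=1152, g_yy(2)=-288, g_yy(4)=384.
Local maxima occur where both diagonal entries negative: (2, 2). Count: 1.

1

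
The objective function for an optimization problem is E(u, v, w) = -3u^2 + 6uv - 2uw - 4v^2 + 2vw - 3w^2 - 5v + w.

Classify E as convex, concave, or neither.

concave

E is quadratic, so its Hessian is the constant matrix H = [[-6, 6, -2], [6, -8, 2], [-2, 2, -6]].
Leading principal minors: -6, 12, -64.
Signs alternate −, +, − ⇒ H ≺ 0 ⇒ concave.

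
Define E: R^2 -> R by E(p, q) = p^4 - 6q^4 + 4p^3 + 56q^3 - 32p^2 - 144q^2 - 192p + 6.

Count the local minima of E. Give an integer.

E separates as a function of p plus a function of q, so ∇E=0 decouples.
∂E/∂p = 4(p - 4)(p + 3)(p + 4) = 0 at p ∈ {-4, -3, 4}; ∂E/∂q = -24q(q - 4)(q - 3) = 0 at q ∈ {0, 3, 4}.
The Hessian is diagonal: diag(E_pp, E_qq). Second derivatives: E_pp(-4)=32, E_pp(-3)=-28, E_pp(4)=224; E_qq(0)=-288, E_qq(3)=72, E_qq(4)=-96.
Local minima occur where both diagonal entries positive: (-4, 3), (4, 3). Count: 2.

2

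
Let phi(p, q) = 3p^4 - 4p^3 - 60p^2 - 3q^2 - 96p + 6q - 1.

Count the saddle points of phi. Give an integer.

2

phi separates as a function of p plus a function of q, so ∇phi=0 decouples.
∂phi/∂p = 12(p - 4)(p + 1)(p + 2) = 0 at p ∈ {-2, -1, 4}; ∂phi/∂q = -6(q - 1) = 0 at q ∈ {1}.
The Hessian is diagonal: diag(phi_pp, phi_qq). Second derivatives: phi_pp(-2)=72, phi_pp(-1)=-60, phi_pp(4)=360; phi_qq(1)=-6.
Saddle points occur where the two diagonal entries have opposite signs: (-2, 1), (4, 1). Count: 2.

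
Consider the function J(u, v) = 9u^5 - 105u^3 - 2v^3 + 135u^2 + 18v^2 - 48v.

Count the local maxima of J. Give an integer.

J separates as a function of u plus a function of v, so ∇J=0 decouples.
∂J/∂u = 45u(u - 2)(u - 1)(u + 3) = 0 at u ∈ {-3, 0, 1, 2}; ∂J/∂v = -6(v - 4)(v - 2) = 0 at v ∈ {2, 4}.
The Hessian is diagonal: diag(J_uu, J_vv). Second derivatives: J_uu(-3)=-2700, J_uu(0)=270, J_uu(1)=-180, J_uu(2)=450; J_vv(2)=12, J_vv(4)=-12.
Local maxima occur where both diagonal entries negative: (-3, 4), (1, 4). Count: 2.

2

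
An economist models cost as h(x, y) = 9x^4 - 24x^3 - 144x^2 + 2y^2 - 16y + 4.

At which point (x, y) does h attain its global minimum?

h(x,y) separates as P(x) + Q(y) + 4, so its minimum is min P + min Q + 4.
P'(x) = 36x(x - 4)(x + 2) vanishes at x ∈ {-2, 0, 4}; Q'(y) = 4y - 16 vanishes at y ∈ {4}.
Local minima of P (where P''>0): P(-2)=-240, P(4)=-1536. Local minima of Q: Q(4)=-32.
So the global minimum of h is P(4) + Q(4) + 4 = -1536 − 32 + 4 = -1564, attained at (4, 4).

(4, 4)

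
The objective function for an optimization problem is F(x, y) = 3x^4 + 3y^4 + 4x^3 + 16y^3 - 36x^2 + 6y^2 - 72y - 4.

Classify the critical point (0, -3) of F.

saddle point

The mixed partial ∂²F/∂x∂y is 0, so the Hessian at any point is diag(F_xx, F_yy) = diag(12(3x^2 + 2x - 6), 12(3y^2 + 8y + 1)).
At (0, -3): H = diag(-72, 48).
The eigenvalues have opposite signs, so H is indefinite: a saddle point.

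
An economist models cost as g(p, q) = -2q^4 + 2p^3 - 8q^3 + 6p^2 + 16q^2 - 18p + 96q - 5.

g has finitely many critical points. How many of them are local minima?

g separates as a function of p plus a function of q, so ∇g=0 decouples.
∂g/∂p = 6(p - 1)(p + 3) = 0 at p ∈ {-3, 1}; ∂g/∂q = -8(q - 2)(q + 2)(q + 3) = 0 at q ∈ {-3, -2, 2}.
The Hessian is diagonal: diag(g_pp, g_qq). Second derivatives: g_pp(-3)=-24, g_pp(1)=24; g_qq(-3)=-40, g_qq(-2)=32, g_qq(2)=-160.
Local minima occur where both diagonal entries positive: (1, -2). Count: 1.

1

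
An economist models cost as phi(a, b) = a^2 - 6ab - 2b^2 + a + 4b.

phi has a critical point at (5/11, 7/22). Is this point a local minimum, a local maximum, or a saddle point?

The Hessian of phi is constant: H = [[2, -6], [-6, -4]].
det(H) = 2·(-4) − (-6)² = -44.
Since det(H) < 0, H is indefinite and the critical point is a saddle point.

saddle point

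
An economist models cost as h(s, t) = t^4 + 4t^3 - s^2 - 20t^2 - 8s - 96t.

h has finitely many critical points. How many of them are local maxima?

1

h separates as a function of s plus a function of t, so ∇h=0 decouples.
∂h/∂s = -2(s + 4) = 0 at s ∈ {-4}; ∂h/∂t = 4(t - 3)(t + 2)(t + 4) = 0 at t ∈ {-4, -2, 3}.
The Hessian is diagonal: diag(h_ss, h_tt). Second derivatives: h_ss(-4)=-2; h_tt(-4)=56, h_tt(-2)=-40, h_tt(3)=140.
Local maxima occur where both diagonal entries negative: (-4, -2). Count: 1.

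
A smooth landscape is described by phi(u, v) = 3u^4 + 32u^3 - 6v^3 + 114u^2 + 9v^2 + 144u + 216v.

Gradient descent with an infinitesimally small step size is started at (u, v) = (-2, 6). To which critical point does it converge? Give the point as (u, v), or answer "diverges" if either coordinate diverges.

diverges

phi is separable, so gradient descent decouples: u follows -∂phi/∂u, v follows -∂phi/∂v.
∂phi/∂u = 12(u + 1)(u + 3)(u + 4); at u=-2 this is -24, so u increases.
∂phi/∂v = -18(v - 4)(v + 3); at v=6 this is -324, so v increases.
The v-coordinate has no critical point in that direction and runs off to infinity.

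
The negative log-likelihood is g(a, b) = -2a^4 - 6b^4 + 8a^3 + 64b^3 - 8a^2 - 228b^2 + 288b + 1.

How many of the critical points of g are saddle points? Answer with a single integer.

g separates as a function of a plus a function of b, so ∇g=0 decouples.
∂g/∂a = -8a(a - 2)(a - 1) = 0 at a ∈ {0, 1, 2}; ∂g/∂b = -24(b - 4)(b - 3)(b - 1) = 0 at b ∈ {1, 3, 4}.
The Hessian is diagonal: diag(g_aa, g_bb). Second derivatives: g_aa(0)=-16, g_aa(1)=8, g_aa(2)=-16; g_bb(1)=-144, g_bb(3)=48, g_bb(4)=-72.
Saddle points occur where the two diagonal entries have opposite signs: (0, 3), (1, 1), (1, 4), (2, 3). Count: 4.

4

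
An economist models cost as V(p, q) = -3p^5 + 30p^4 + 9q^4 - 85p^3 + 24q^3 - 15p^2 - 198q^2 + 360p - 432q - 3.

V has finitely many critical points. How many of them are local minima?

V separates as a function of p plus a function of q, so ∇V=0 decouples.
∂V/∂p = -15(p - 4)(p - 3)(p - 2)(p + 1) = 0 at p ∈ {-1, 2, 3, 4}; ∂V/∂q = 36(q - 3)(q + 1)(q + 4) = 0 at q ∈ {-4, -1, 3}.
The Hessian is diagonal: diag(V_pp, V_qq). Second derivatives: V_pp(-1)=900, V_pp(2)=-90, V_pp(3)=60, V_pp(4)=-150; V_qq(-4)=756, V_qq(-1)=-432, V_qq(3)=1008.
Local minima occur where both diagonal entries positive: (-1, -4), (-1, 3), (3, -4), (3, 3). Count: 4.

4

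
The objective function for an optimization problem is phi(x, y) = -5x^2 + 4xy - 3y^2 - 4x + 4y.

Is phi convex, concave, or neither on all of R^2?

phi is quadratic, so its Hessian is the constant matrix H = [[-10, 4], [4, -6]].
det(H) = 44, tr(H) = -16.
det(H) > 0 and tr(H) < 0, so H is negative definite everywhere: concave.

concave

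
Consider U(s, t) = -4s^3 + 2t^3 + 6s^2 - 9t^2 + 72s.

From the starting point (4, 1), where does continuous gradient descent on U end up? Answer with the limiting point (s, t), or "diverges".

U is separable, so gradient descent decouples: s follows -∂U/∂s, t follows -∂U/∂t.
∂U/∂s = -12(s - 3)(s + 2); at s=4 this is -72, so s increases.
∂U/∂t = 6t(t - 3); at t=1 this is -12, so t increases.
The s-coordinate has no critical point in that direction and runs off to infinity.

diverges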